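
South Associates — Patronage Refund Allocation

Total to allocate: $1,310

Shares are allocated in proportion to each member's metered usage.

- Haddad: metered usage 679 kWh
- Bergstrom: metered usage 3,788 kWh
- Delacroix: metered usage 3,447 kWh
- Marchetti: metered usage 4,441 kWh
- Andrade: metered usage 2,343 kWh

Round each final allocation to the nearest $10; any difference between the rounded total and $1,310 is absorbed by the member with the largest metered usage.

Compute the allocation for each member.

Haddad: $60 · Bergstrom: $340 · Delacroix: $310 · Marchetti: $390 · Andrade: $210

Total metered usage = 14,698.
Pro-rata amounts: Haddad 679/14,698 × $1,310 = 60.52; Bergstrom 3,788/14,698 × $1,310 = 337.62; Delacroix 3,447/14,698 × $1,310 = 307.22; Marchetti 4,441/14,698 × $1,310 = 395.82; Andrade 2,343/14,698 × $1,310 = 208.83.
After rounding ($10): Haddad $60; Bergstrom $340; Delacroix $310; Marchetti $400; Andrade $210. Sum = $1,320.
Difference $1,310 − $1,320 = −$10 applied to largest metered usage (Marchetti): Marchetti becomes $390.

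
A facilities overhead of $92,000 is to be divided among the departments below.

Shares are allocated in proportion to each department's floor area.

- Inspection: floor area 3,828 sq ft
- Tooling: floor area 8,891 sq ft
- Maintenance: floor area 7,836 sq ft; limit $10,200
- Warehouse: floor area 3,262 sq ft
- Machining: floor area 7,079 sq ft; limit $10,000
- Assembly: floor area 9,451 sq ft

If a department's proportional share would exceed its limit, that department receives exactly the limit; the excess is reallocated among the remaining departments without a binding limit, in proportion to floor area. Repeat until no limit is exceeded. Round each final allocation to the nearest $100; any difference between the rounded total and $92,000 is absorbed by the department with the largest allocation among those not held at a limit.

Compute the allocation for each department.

Sum of floor area: 40,347.
Proportional shares (ignoring caps): Inspection 8,728.68; Tooling 20,273.43; Maintenance 17,867.80; Warehouse 7,438.07; Machining 16,141.67; Assembly 21,550.35.
Capped: Maintenance ($10,200), Machining ($10,000); remaining pool $71,800 reallocated over remaining floor area 25,432.
Redistributed shares: Inspection 10,807.27 → $10,800; Tooling 25,101.20 → $25,100; Warehouse 9,209.33 → $9,200; Assembly 26,682.20 → $26,700.

Inspection: $10,800 · Tooling: $25,100 · Maintenance: $10,200 · Warehouse: $9,200 · Machining: $10,000 · Assembly: $26,700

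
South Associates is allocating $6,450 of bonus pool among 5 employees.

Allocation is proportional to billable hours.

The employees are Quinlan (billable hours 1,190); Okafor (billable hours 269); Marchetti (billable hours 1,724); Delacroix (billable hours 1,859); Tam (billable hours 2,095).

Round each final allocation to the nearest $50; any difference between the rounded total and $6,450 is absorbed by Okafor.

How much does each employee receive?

Quinlan: $1,100 · Okafor: $200 · Marchetti: $1,550 · Delacroix: $1,700 · Tam: $1,900

Sum of billable hours: 7,137.
Raw shares: Quinlan 1,190/7,137 × $6,450 = 1,075.45; Okafor 269/7,137 × $6,450 = 243.11; Marchetti 1,724/7,137 × $6,450 = 1,558.05; Delacroix 1,859/7,137 × $6,450 = 1,680.05; Tam 2,095/7,137 × $6,450 = 1,893.34.
Rounded to nearest $50: Quinlan $1,100; Okafor $250; Marchetti $1,550; Delacroix $1,700; Tam $1,900. Sum = $6,500.
Difference $6,450 − $6,500 = −$50 applied to Okafor: Okafor becomes $200.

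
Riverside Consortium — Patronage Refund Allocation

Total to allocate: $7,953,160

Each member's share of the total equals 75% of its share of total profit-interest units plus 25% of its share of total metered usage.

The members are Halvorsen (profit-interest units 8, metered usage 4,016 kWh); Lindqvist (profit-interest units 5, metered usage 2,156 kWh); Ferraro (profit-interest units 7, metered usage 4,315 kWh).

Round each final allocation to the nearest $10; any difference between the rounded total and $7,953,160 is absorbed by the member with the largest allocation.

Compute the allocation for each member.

Halvorsen: $3,147,360 | Lindqvist: $1,899,990 | Ferraro: $2,905,810

Totals — profit-interest units 20, metered usage 10,487.
Composite weights (75% profit-interest units + 25% metered usage): Halvorsen 0.3957; Lindqvist 0.2389; Ferraro 0.3654.
Proportional shares: Halvorsen 3,147,364.29; Lindqvist 1,899,985.81; Ferraro 2,905,809.90.
After rounding ($10): Halvorsen $3,147,360; Lindqvist $1,899,990; Ferraro $2,905,810. Sum = $7,953,160.
No rounding difference to absorb.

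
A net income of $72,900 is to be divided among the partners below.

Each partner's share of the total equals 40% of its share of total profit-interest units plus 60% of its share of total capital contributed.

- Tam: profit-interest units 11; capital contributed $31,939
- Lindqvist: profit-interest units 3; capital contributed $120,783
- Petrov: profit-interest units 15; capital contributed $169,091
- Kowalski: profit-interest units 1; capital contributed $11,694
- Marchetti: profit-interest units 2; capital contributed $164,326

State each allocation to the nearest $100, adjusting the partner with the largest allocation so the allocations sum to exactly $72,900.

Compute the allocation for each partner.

Totals — profit-interest units 32, capital contributed 497,833.
Combined weights (40% profit-interest units + 60% capital contributed): Tam 0.1760; Lindqvist 0.1831; Petrov 0.3913; Kowalski 0.0266; Marchetti 0.2230.
Proportional shares: Tam 12,829.94; Lindqvist 13,345.84; Petrov 28,525.22; Kowalski 1,938.69; Marchetti 16,260.31.
After rounding ($100): Tam $12,800; Lindqvist $13,300; Petrov $28,500; Kowalski $1,900; Marchetti $16,300. Sum = $72,800.
Difference $72,900 − $72,800 = +$100 applied to largest allocation (Petrov): Petrov becomes $28,600.

Tam: $12,800 · Lindqvist: $13,300 · Petrov: $28,600 · Kowalski: $1,900 · Marchetti: $16,300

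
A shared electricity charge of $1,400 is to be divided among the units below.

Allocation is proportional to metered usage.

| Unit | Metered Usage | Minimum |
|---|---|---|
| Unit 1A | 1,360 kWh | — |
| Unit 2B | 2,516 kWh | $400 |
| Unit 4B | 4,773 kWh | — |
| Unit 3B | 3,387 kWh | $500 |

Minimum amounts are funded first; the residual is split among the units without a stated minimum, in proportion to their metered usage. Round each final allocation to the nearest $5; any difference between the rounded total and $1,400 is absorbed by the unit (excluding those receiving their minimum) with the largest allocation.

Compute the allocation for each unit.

Unit 1A: $110; Unit 2B: $400; Unit 4B: $390; Unit 3B: $500

Fund the minimums — Unit 2B $400; Unit 3B $500. Residual $500.
Residual split over remaining metered usage 6,133: Unit 1A 110.88 → $110; Unit 4B 389.12 → $390.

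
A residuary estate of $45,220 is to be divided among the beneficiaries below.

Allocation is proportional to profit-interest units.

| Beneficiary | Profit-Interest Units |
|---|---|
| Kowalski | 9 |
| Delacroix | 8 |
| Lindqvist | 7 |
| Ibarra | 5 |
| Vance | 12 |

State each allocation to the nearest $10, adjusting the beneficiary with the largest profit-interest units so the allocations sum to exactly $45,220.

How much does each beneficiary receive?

Kowalski: $9,930; Delacroix: $8,820; Lindqvist: $7,720; Ibarra: $5,510; Vance: $13,240

Total profit-interest units = 9 + 8 + 7 + 5 + 12 = 41.
Raw shares: Kowalski 9,926.34; Delacroix 8,823.41; Lindqvist 7,720.49; Ibarra 5,514.63; Vance 13,235.12.
Rounded to nearest $10: Kowalski $9,930; Delacroix $8,820; Lindqvist $7,720; Ibarra $5,510; Vance $13,240. Sum = $45,220.
Sum already equals the total — no adjustment.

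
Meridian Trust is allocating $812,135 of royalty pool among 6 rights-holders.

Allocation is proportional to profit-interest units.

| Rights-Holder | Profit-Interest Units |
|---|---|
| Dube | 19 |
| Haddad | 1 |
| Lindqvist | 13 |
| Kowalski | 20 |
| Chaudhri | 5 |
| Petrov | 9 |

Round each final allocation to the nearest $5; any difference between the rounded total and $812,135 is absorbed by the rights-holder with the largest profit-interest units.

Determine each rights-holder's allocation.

Dube: $230,305; Haddad: $12,120; Lindqvist: $157,580; Kowalski: $242,430; Chaudhri: $60,605; Petrov: $109,095

Combined profit-interest units = 19 + 1 + 13 + 20 + 5 + 9 = 67.
Pro-rata amounts: Dube 230,306.94; Haddad 12,121.42; Lindqvist 157,578.43; Kowalski 242,428.36; Chaudhri 60,607.09; Petrov 109,092.76.
Rounded to nearest $5: Dube $230,305; Haddad $12,120; Lindqvist $157,580; Kowalski $242,430; Chaudhri $60,605; Petrov $109,095. Sum = $812,135.
Sum already equals the total — no adjustment.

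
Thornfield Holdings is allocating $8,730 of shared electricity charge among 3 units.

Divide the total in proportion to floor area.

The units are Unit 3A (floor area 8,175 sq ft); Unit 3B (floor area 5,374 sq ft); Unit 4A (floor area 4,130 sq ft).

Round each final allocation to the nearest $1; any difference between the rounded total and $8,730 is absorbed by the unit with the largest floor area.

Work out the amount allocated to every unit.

Floor area total: 8,175 + 5,374 + 4,130 = 17,679.
Raw shares: Unit 3A 4,036.87; Unit 3B 2,653.71; Unit 4A 2,039.42.
After rounding ($1): Unit 3A $4,037; Unit 3B $2,654; Unit 4A $2,039. Sum = $8,730.
No rounding difference to absorb.

Unit 3A: $4,037 | Unit 3B: $2,654 | Unit 4A: $2,039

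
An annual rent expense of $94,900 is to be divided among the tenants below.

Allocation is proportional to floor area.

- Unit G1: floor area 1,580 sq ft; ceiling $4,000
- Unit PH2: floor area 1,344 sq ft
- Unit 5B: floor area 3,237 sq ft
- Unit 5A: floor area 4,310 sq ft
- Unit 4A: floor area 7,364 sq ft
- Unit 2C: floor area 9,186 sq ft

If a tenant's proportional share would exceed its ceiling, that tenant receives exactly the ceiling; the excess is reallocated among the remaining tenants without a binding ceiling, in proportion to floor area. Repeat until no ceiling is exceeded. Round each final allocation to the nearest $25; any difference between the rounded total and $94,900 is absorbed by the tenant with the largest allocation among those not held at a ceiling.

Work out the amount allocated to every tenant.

Combined floor area = 27,021.
Unconstrained shares: Unit G1 5,549.09; Unit PH2 4,720.24; Unit 5B 11,368.61; Unit 5A 15,137.08; Unit 4A 25,862.98; Unit 2C 32,262.00.
Held at cap: Unit G1 ($4,000); remaining pool $90,900 reallocated over remaining floor area 25,441.
Redistributed shares: Unit PH2 4,802.08 → $4,800; Unit 5B 11,565.71 → $11,575; Unit 5A 15,399.51 → $15,400; Unit 4A 26,311.37 → $26,300; Unit 2C 32,821.33 → $32,825.

Unit G1: $4,000 · Unit PH2: $4,800 · Unit 5B: $11,575 · Unit 5A: $15,400 · Unit 4A: $26,300 · Unit 2C: $32,825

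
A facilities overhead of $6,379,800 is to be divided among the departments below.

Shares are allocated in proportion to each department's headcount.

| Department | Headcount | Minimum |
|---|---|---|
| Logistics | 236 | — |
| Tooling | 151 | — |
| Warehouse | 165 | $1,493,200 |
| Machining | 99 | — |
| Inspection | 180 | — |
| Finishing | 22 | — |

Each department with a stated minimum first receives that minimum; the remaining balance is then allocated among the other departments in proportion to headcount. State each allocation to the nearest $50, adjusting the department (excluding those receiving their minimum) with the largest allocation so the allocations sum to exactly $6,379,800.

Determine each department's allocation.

Minimums first: Warehouse $1,493,200. Remaining pool $4,886,600.
Remaining pool split over remaining headcount 688: Logistics 1,676,217.44 → $1,676,200; Tooling 1,072,495.06 → $1,072,500; Machining 703,159.01 → $703,150; Inspection 1,278,470.93 → $1,278,450; Finishing 156,257.56 → $156,250.
Rounding difference +$50 applied to Logistics → $1,676,250.

Logistics: $1,676,250; Tooling: $1,072,500; Warehouse: $1,493,200; Machining: $703,150; Inspection: $1,278,450; Finishing: $156,250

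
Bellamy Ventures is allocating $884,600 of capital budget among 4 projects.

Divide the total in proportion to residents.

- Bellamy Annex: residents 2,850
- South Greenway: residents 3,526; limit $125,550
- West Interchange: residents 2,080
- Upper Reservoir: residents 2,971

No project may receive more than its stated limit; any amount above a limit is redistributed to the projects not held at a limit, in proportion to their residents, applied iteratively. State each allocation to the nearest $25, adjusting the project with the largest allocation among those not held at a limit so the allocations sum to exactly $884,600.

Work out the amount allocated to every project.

Sum of residents: 11,427.
Unconstrained shares: Bellamy Annex 220,627.46; South Greenway 272,958.75; West Interchange 161,019.34; Upper Reservoir 229,994.45.
Capped: South Greenway ($125,550); remaining pool $759,050 reallocated over remaining residents 7,901.
Redistributed shares: Bellamy Annex 273,799.84 → $273,800; West Interchange 199,825.84 → $199,825; Upper Reservoir 285,424.32 → $285,425.

Bellamy Annex: $273,800; South Greenway: $125,550; West Interchange: $199,825; Upper Reservoir: $285,425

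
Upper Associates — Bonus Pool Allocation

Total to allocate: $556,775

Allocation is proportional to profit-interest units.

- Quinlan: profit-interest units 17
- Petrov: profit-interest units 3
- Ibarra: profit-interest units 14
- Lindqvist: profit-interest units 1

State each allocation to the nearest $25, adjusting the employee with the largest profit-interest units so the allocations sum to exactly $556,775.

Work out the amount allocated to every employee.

Quinlan: $270,450; Petrov: $47,725; Ibarra: $222,700; Lindqvist: $15,900

Sum of profit-interest units: 35.
Unrounded shares: Quinlan 17/35 × $556,775 = 270,433.57; Petrov 3/35 × $556,775 = 47,723.57; Ibarra 14/35 × $556,775 = 222,710.00; Lindqvist 1/35 × $556,775 = 15,907.86.
At nearest $25: Quinlan $270,425; Petrov $47,725; Ibarra $222,700; Lindqvist $15,900. Sum = $556,750.
Difference $556,775 − $556,750 = +$25 applied to largest profit-interest units (Quinlan): Quinlan becomes $270,450.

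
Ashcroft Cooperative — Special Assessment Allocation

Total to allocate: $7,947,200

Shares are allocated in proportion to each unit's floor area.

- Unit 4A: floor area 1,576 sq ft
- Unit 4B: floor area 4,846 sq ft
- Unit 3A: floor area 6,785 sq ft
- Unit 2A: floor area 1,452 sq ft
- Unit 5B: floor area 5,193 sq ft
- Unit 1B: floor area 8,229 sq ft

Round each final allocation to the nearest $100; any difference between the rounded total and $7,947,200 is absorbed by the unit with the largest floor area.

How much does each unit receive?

Floor area total: 1,576 + 4,846 + 6,785 + 1,452 + 5,193 + 8,229 = 28,081.
Unrounded shares: Unit 4A 446,023.55; Unit 4B 1,371,465.80; Unit 3A 1,920,221.93; Unit 2A 410,930.32; Unit 5B 1,469,670.23; Unit 1B 2,328,888.17.
After rounding ($100): Unit 4A $446,000; Unit 4B $1,371,500; Unit 3A $1,920,200; Unit 2A $410,900; Unit 5B $1,469,700; Unit 1B $2,328,900. Sum = $7,947,200.
Rounded total matches; no reconciliation needed.

Unit 4A: $446,000; Unit 4B: $1,371,500; Unit 3A: $1,920,200; Unit 2A: $410,900; Unit 5B: $1,469,700; Unit 1B: $2,328,900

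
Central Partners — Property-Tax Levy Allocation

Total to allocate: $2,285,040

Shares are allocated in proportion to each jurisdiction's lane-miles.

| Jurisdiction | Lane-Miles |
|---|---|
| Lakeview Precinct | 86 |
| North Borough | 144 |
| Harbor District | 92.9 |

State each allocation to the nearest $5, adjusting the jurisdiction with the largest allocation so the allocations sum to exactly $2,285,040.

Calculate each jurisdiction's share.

Sum of lane-miles: 322.9.
Proportional shares: Lakeview Precinct 86/322.9 × $2,285,040 = 608,589.16; North Borough 144/322.9 × $2,285,040 = 1,019,033.01; Harbor District 92.9/322.9 × $2,285,040 = 657,417.83.
Rounded to nearest $5: Lakeview Precinct $608,590; North Borough $1,019,035; Harbor District $657,420. Sum = $2,285,045.
Difference $2,285,040 − $2,285,045 = −$5 applied to largest allocation (North Borough): North Borough becomes $1,019,030.

Lakeview Precinct: $608,590 | North Borough: $1,019,030 | Harbor District: $657,420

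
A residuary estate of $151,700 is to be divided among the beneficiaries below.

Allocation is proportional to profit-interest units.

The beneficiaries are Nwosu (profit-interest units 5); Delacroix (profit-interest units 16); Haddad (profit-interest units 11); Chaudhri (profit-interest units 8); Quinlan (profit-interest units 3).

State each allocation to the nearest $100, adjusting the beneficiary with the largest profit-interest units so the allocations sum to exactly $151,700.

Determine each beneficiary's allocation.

Profit-interest units total: 43.
Pro-rata amounts: Nwosu 5/43 × $151,700 = 17,639.53; Delacroix 16/43 × $151,700 = 56,446.51; Haddad 11/43 × $151,700 = 38,806.98; Chaudhri 8/43 × $151,700 = 28,223.26; Quinlan 3/43 × $151,700 = 10,583.72.
Rounded to nearest $100: Nwosu $17,600; Delacroix $56,400; Haddad $38,800; Chaudhri $28,200; Quinlan $10,600. Sum = $151,600.
Difference $151,700 − $151,600 = +$100 applied to largest profit-interest units (Delacroix): Delacroix becomes $56,500.

Nwosu: $17,600 · Delacroix: $56,500 · Haddad: $38,800 · Chaudhri: $28,200 · Quinlan: $10,600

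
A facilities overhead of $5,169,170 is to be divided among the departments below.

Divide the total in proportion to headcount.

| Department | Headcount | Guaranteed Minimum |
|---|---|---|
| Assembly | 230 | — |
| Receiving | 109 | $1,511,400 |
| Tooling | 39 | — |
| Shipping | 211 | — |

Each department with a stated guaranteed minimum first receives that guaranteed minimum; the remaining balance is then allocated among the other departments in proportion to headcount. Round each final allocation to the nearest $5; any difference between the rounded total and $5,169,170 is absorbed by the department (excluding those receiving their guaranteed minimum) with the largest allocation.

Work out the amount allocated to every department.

Fund the minimums — Receiving $1,511,400. Residual $3,657,770.
Residual split over remaining headcount 480: Assembly 1,752,681.46 → $1,752,680; Tooling 297,193.81 → $297,195; Shipping 1,607,894.73 → $1,607,895.

Assembly: $1,752,680 · Receiving: $1,511,400 · Tooling: $297,195 · Shipping: $1,607,895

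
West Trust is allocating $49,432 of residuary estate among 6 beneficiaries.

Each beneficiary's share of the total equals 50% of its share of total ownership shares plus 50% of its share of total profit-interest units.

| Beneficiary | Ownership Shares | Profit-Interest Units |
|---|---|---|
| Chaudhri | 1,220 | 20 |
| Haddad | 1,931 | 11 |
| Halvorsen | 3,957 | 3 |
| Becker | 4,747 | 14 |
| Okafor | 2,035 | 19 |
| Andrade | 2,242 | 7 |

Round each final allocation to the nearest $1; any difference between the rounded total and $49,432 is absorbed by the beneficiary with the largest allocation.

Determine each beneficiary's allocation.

Chaudhri: $8,549; Haddad: $6,633; Halvorsen: $7,065; Becker: $11,948; Okafor: $9,464; Andrade: $5,773

Totals — ownership shares 16,132, profit-interest units 74.
Combined weights (50% ownership shares + 50% profit-interest units): Chaudhri 0.1729; Haddad 0.1342; Halvorsen 0.1429; Becker 0.2417; Okafor 0.1915; Andrade 0.1168.
Raw shares: Chaudhri 8,549.17; Haddad 6,632.505; Halvorsen 7,064.56; Becker 11,948.93; Okafor 9,463.84; Andrade 5,772.99.
Rounded to nearest $1: Chaudhri $8,549; Haddad $6,633; Halvorsen $7,065; Becker $11,949; Okafor $9,464; Andrade $5,773. Sum = $49,433.
Difference $49,432 − $49,433 = −$1 applied to largest allocation (Becker): Becker becomes $11,948.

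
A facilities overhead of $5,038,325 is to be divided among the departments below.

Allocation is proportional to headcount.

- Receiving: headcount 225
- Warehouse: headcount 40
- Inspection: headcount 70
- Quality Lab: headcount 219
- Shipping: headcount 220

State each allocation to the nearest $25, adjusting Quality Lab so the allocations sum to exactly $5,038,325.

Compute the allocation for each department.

Total headcount = 774.
Unrounded shares: Receiving 225/774 × $5,038,325 = 1,464,629.36; Warehouse 40/774 × $5,038,325 = 260,378.55; Inspection 70/774 × $5,038,325 = 455,662.47; Quality Lab 219/774 × $5,038,325 = 1,425,572.58; Shipping 220/774 × $5,038,325 = 1,432,082.04.
At nearest $25: Receiving $1,464,625; Warehouse $260,375; Inspection $455,650; Quality Lab $1,425,575; Shipping $1,432,075. Sum = $5,038,300.
Difference $5,038,325 − $5,038,300 = +$25 applied to Quality Lab: Quality Lab becomes $1,425,600.

Receiving: $1,464,625 | Warehouse: $260,375 | Inspection: $455,650 | Quality Lab: $1,425,600 | Shipping: $1,432,075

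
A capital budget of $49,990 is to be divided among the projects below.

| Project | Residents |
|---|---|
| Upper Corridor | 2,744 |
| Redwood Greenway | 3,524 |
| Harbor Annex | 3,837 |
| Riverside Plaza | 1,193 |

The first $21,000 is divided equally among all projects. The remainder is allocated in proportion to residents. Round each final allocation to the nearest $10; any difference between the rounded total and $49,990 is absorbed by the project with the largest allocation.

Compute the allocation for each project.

$21,000 shared equally gives $5,250 per project.
Remainder $28,990 by residents (total 11,298): Upper Corridor 7,040.94 → $7,040; Redwood Greenway 9,042.38 → $9,040; Harbor Annex 9,845.52 → $9,850; Riverside Plaza 3,061.17 → $3,060.
Totals: Upper Corridor $5,250 + $7,040 = $12,290; Redwood Greenway $5,250 + $9,040 = $14,290; Harbor Annex $5,250 + $9,850 = $15,100; Riverside Plaza $5,250 + $3,060 = $8,310.

Upper Corridor: $12,290; Redwood Greenway: $14,290; Harbor Annex: $15,100; Riverside Plaza: $8,310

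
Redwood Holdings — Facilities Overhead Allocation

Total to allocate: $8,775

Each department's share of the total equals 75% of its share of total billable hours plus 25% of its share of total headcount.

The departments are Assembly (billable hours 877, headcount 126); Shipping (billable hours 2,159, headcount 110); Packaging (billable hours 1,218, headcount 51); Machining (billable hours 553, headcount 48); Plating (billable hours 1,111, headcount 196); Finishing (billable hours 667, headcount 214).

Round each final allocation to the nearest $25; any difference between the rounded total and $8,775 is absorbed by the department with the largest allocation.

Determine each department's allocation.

Billable hours total 6,585; headcount total 745.
Composite weights (75% billable hours + 25% headcount): Assembly 0.1422; Shipping 0.2828; Packaging 0.1558; Machining 0.0791; Plating 0.1923; Finishing 0.1478.
Proportional shares: Assembly 1,247.52; Shipping 2,481.68; Packaging 1,367.48; Machining 694.03; Plating 1,687.51; Finishing 1,296.77.
Rounded to nearest $25: Assembly $1,250; Shipping $2,475; Packaging $1,375; Machining $700; Plating $1,700; Finishing $1,300. Sum = $8,800.
Difference $8,775 − $8,800 = −$25 applied to largest allocation (Shipping): Shipping becomes $2,450.

Assembly: $1,250; Shipping: $2,450; Packaging: $1,375; Machining: $700; Plating: $1,700; Finishing: $1,300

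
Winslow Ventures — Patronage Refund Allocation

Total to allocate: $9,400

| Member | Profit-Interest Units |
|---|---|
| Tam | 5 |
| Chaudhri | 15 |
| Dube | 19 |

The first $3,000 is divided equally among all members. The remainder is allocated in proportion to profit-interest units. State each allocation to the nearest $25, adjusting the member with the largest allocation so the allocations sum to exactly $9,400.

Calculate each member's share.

$3,000 shared equally gives $1,000 per member.
Remainder $6,400 by profit-interest units (total 39): Tam 820.51 → $825; Chaudhri 2,461.54 → $2,450; Dube 3,117.95 → $3,125.
Totals: Tam $1,000 + $825 = $1,825; Chaudhri $1,000 + $2,450 = $3,450; Dube $1,000 + $3,125 = $4,125.

Tam: $1,825 | Chaudhri: $3,450 | Dube: $4,125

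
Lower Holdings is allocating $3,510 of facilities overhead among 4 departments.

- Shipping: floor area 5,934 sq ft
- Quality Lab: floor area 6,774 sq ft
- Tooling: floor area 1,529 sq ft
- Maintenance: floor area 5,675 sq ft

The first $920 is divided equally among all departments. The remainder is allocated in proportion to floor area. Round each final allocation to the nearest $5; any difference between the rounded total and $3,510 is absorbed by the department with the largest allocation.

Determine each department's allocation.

Shipping: $1,000; Quality Lab: $1,110; Tooling: $430; Maintenance: $970

$920 shared equally gives $230 per department.
Remainder $2,590 by floor area (total 19,912): Shipping 771.85 → $770; Quality Lab 881.11 → $880; Tooling 198.88 → $200; Maintenance 738.16 → $740.
Totals: Shipping $230 + $770 = $1,000; Quality Lab $230 + $880 = $1,110; Tooling $230 + $200 = $430; Maintenance $230 + $740 = $970.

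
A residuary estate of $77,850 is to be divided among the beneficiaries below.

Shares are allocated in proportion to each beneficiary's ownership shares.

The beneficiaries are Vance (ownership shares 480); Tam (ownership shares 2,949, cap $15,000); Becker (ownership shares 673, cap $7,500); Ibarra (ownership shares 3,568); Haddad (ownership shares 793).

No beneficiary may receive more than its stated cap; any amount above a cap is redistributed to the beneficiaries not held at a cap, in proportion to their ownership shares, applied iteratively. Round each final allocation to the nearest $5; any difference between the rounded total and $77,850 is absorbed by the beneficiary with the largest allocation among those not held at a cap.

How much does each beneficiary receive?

Vance: $5,490 · Tam: $15,000 · Becker: $7,500 · Ibarra: $40,795 · Haddad: $9,065

Ownership shares total: 8,463.
Pro-rata shares before constraints: Vance 4,415.46; Tam 27,127.45; Becker 6,190.84; Ibarra 32,821.55; Haddad 7,294.70.
Held at cap: Tam ($15,000); residual $62,850 reallocated over remaining ownership shares 5,514.
Held at cap: Becker ($7,500); residual $55,350 reallocated over remaining ownership shares 4,841.
Remaining shares: Vance 5,488.12 → $5,490; Ibarra 40,795.04 → $40,795; Haddad 9,066.84 → $9,065.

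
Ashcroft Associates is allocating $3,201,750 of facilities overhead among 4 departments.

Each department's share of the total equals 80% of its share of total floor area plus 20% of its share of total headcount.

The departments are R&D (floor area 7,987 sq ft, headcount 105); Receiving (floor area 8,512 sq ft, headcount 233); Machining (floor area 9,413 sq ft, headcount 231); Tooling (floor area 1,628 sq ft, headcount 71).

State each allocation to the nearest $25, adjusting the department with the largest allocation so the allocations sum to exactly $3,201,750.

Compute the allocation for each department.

R&D: $847,900 · Receiving: $1,024,800 · Machining: $1,106,600 · Tooling: $222,450

Floor area total 27,540; headcount total 640.
Composite weights (80% floor area + 20% headcount): R&D 0.2648; Receiving 0.3201; Machining 0.3456; Tooling 0.0695.
Proportional shares: R&D 847,900.62; Receiving 1,024,799.06; Machining 1,106,596.85; Tooling 222,453.47.
After rounding ($25): R&D $847,900; Receiving $1,024,800; Machining $1,106,600; Tooling $222,450. Sum = $3,201,750.
Sum already equals the total — no adjustment.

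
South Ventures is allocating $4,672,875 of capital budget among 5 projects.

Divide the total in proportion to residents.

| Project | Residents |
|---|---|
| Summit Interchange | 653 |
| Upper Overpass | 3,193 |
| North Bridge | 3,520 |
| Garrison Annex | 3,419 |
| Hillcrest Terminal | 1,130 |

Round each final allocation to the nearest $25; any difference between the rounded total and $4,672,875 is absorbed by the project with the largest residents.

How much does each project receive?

Total residents = 11,915.
Proportional shares: Summit Interchange 653/11,915 × $4,672,875 = 256,096.30; Upper Overpass 3,193/11,915 × $4,672,875 = 1,252,244.22; North Bridge 3,520/11,915 × $4,672,875 = 1,380,488.46; Garrison Annex 3,419/11,915 × $4,672,875 = 1,340,877.85; Hillcrest Terminal 1,130/11,915 × $4,672,875 = 443,168.17.
After rounding ($25): Summit Interchange $256,100; Upper Overpass $1,252,250; North Bridge $1,380,500; Garrison Annex $1,340,875; Hillcrest Terminal $443,175. Sum = $4,672,900.
Difference $4,672,875 − $4,672,900 = −$25 applied to largest residents (North Bridge): North Bridge becomes $1,380,475.

Summit Interchange: $256,100 | Upper Overpass: $1,252,250 | North Bridge: $1,380,475 | Garrison Annex: $1,340,875 | Hillcrest Terminal: $443,175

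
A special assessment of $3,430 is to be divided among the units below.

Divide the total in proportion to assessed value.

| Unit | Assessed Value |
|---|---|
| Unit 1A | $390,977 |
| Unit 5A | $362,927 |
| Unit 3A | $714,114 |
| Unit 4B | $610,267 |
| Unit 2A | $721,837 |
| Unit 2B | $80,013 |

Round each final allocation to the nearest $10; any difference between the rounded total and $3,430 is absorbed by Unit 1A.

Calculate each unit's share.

Sum of assessed value: 2,880,135.
Pro-rata amounts: Unit 1A 390,977/2,880,135 × $3,430 = 465.62; Unit 5A 362,927/2,880,135 × $3,430 = 432.22; Unit 3A 714,114/2,880,135 × $3,430 = 850.45; Unit 4B 610,267/2,880,135 × $3,430 = 726.78; Unit 2A 721,837/2,880,135 × $3,430 = 859.65; Unit 2B 80,013/2,880,135 × $3,430 = 95.29.
After rounding ($10): Unit 1A $470; Unit 5A $430; Unit 3A $850; Unit 4B $730; Unit 2A $860; Unit 2B $100. Sum = $3,440.
Difference $3,430 − $3,440 = −$10 applied to Unit 1A: Unit 1A becomes $460.

Unit 1A: $460 | Unit 5A: $430 | Unit 3A: $850 | Unit 4B: $730 | Unit 2A: $860 | Unit 2B: $100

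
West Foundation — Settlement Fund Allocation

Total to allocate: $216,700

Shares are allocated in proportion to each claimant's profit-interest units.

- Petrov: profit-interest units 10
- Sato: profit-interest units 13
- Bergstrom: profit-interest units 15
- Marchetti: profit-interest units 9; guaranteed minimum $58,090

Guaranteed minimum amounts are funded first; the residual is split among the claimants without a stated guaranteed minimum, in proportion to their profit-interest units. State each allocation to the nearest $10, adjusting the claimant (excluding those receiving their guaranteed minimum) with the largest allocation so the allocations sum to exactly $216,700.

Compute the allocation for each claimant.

Fund the minimums — Marchetti $58,090. Residual $158,610.
Residual split over remaining profit-interest units 38: Petrov 41,739.47 → $41,740; Sato 54,261.32 → $54,260; Bergstrom 62,609.21 → $62,610.

Petrov: $41,740 · Sato: $54,260 · Bergstrom: $62,610 · Marchetti: $58,090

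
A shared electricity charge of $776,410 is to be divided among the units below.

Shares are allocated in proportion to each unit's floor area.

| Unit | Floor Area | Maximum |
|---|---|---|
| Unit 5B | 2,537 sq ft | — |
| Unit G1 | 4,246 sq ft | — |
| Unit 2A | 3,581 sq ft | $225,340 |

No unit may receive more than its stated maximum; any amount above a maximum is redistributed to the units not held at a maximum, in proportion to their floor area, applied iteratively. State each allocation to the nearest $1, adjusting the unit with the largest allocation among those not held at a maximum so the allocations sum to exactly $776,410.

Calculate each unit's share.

Sum of floor area: 10,364.
Unconstrained shares: Unit 5B 190,057.14; Unit G1 318,085.38; Unit 2A 268,267.48.
Cap binds for Unit 2A ($225,340); balance $551,070 reallocated over remaining floor area 6,783.
Shares after redistribution: Unit 5B 206,113.02 → $206,113; Unit G1 344,956.98 → $344,957.

Unit 5B: $206,113 | Unit G1: $344,957 | Unit 2A: $225,340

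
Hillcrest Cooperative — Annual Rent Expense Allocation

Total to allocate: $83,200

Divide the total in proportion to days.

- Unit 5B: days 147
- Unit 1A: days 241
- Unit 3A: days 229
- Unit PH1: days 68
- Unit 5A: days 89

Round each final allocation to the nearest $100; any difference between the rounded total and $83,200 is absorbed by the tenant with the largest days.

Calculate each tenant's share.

Total days = 147 + 241 + 229 + 68 + 89 = 774.
Unrounded shares: Unit 5B 15,801.55; Unit 1A 25,905.94; Unit 3A 24,616.02; Unit PH1 7,309.56; Unit 5A 9,566.93.
After rounding ($100): Unit 5B $15,800; Unit 1A $25,900; Unit 3A $24,600; Unit PH1 $7,300; Unit 5A $9,600. Sum = $83,200.
No rounding difference to absorb.

Unit 5B: $15,800 · Unit 1A: $25,900 · Unit 3A: $24,600 · Unit PH1: $7,300 · Unit 5A: $9,600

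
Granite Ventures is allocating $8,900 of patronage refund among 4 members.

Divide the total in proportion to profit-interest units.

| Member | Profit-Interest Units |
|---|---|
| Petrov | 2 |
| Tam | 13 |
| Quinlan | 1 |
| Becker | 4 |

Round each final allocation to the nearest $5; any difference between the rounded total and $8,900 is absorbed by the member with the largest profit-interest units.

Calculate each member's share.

Petrov: $890 | Tam: $5,785 | Quinlan: $445 | Becker: $1,780

Profit-interest units total: 2 + 13 + 1 + 4 = 20.
Unrounded shares: Petrov 890.00; Tam 5,785.00; Quinlan 445.00; Becker 1,780.00.
At nearest $5: Petrov $890; Tam $5,785; Quinlan $445; Becker $1,780. Sum = $8,900.
Rounded total matches; no reconciliation needed.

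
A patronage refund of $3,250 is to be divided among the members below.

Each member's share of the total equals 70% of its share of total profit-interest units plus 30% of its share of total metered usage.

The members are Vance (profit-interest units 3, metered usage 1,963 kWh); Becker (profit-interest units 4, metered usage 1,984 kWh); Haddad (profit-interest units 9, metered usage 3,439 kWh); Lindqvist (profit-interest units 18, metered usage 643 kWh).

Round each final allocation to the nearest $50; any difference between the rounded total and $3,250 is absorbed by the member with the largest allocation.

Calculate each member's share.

Profit-interest units total 34; metered usage total 8,029.
Blended shares (70% profit-interest units + 30% metered usage): Vance 0.1351; Becker 0.1565; Haddad 0.3138; Lindqvist 0.3946.
Unrounded shares: Vance 439.11; Becker 508.57; Haddad 1,019.82; Lindqvist 1,282.49.
At nearest $50: Vance $450; Becker $500; Haddad $1,000; Lindqvist $1,300. Sum = $3,250.
Sum already equals the total — no adjustment.

Vance: $450 · Becker: $500 · Haddad: $1,000 · Lindqvist: $1,300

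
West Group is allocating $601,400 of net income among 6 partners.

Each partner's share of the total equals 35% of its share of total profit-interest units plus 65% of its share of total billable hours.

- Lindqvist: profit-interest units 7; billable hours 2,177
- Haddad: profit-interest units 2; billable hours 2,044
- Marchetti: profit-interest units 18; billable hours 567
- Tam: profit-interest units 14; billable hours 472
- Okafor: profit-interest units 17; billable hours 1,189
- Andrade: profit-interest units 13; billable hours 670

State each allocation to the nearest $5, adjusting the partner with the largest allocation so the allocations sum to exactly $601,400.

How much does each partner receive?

Profit-interest units total 71; billable hours total 7,119.
Composite weights (35% profit-interest units + 65% billable hours): Lindqvist 0.2333; Haddad 0.1965; Marchetti 0.1405; Tam 0.1121; Okafor 0.1924; Andrade 0.1253.
Unrounded shares: Lindqvist 140,293.35; Haddad 118,166.98; Marchetti 84,498.09; Tam 67,422.97; Okafor 115,687.96; Andrade 75,330.66.
At nearest $5: Lindqvist $140,295; Haddad $118,165; Marchetti $84,500; Tam $67,425; Okafor $115,690; Andrade $75,330. Sum = $601,405.
Difference $601,400 − $601,405 = −$5 applied to largest allocation (Lindqvist): Lindqvist becomes $140,290.

Lindqvist: $140,290; Haddad: $118,165; Marchetti: $84,500; Tam: $67,425; Okafor: $115,690; Andrade: $75,330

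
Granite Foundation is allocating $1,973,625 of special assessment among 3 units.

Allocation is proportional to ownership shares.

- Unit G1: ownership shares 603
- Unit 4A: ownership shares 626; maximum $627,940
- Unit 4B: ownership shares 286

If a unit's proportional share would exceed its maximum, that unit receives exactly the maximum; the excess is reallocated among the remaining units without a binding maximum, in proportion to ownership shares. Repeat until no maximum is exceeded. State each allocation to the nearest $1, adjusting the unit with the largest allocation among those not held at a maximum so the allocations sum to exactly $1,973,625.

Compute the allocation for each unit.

Sum of ownership shares: 1,515.
Unconstrained shares: Unit G1 785,541.83; Unit 4A 815,504.46; Unit 4B 372,578.71.
Capped: Unit 4A ($627,940); remaining pool $1,345,685 reallocated over remaining ownership shares 889.
Redistributed shares: Unit G1 912,764.97 → $912,765; Unit 4B 432,920.03 → $432,920.

Unit G1: $912,765 · Unit 4A: $627,940 · Unit 4B: $432,920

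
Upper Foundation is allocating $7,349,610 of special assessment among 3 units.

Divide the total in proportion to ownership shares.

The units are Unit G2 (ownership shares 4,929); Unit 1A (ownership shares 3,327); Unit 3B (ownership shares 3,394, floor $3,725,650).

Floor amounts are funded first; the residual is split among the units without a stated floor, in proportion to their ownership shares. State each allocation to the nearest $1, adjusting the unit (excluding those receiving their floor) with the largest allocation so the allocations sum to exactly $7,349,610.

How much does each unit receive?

Unit G2: $2,163,578; Unit 1A: $1,460,382; Unit 3B: $3,725,650

Guaranteed amounts: Unit 3B $3,725,650. Remaining pool $3,623,960.
Remaining pool split over remaining ownership shares 8,256: Unit G2 2,163,577.86 → $2,163,578; Unit 1A 1,460,382.14 → $1,460,382.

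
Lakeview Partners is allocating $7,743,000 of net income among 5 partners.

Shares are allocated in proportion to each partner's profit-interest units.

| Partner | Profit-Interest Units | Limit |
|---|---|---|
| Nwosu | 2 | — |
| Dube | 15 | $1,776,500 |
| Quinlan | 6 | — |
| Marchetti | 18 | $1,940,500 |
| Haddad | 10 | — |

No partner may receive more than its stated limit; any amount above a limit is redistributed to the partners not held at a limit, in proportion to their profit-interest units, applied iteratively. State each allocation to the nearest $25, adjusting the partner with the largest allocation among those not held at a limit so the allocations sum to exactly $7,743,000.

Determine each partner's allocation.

Nwosu: $447,325 · Dube: $1,776,500 · Quinlan: $1,342,000 · Marchetti: $1,940,500 · Haddad: $2,236,675

Profit-interest units total: 51.
Proportional shares (ignoring caps): Nwosu 303,647.06; Dube 2,277,352.94; Quinlan 910,941.18; Marchetti 2,732,823.53; Haddad 1,518,235.29.
Capped: Dube ($1,776,500), Marchetti ($1,940,500); balance $4,026,000 reallocated over remaining profit-interest units 18.
Redistributed shares: Nwosu 447,333.33 → $447,325; Quinlan 1,342,000.00 → $1,342,000; Haddad 2,236,666.67 → $2,236,675.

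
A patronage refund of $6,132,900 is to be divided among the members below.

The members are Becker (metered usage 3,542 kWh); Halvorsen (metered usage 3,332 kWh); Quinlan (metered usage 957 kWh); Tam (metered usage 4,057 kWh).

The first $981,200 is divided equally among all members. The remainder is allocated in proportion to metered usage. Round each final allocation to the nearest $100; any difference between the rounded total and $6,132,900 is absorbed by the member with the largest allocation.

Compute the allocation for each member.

Equal tier: $981,200 ÷ 4 = $245,300 apiece.
Remainder $5,151,700 by metered usage (total 11,888): Becker 1,534,936.19 → $1,534,900; Halvorsen 1,443,932.07 → $1,443,900; Quinlan 414,718.78 → $414,700; Tam 1,758,112.96 → $1,758,100.
Rounding difference +$100 on remainder applied to Tam.
Totals: Becker $245,300 + $1,534,900 = $1,780,200; Halvorsen $245,300 + $1,443,900 = $1,689,200; Quinlan $245,300 + $414,700 = $660,000; Tam $245,300 + $1,758,200 = $2,003,500.

Becker: $1,780,200 · Halvorsen: $1,689,200 · Quinlan: $660,000 · Tam: $2,003,500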